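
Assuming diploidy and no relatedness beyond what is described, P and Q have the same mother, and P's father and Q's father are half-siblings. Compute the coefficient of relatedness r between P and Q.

With two independent routes of shared ancestry, r is the sum of the two contributions.
P and Q are related in two ways: half-sibs through their shared mother (r = 1/4) and half first cousins through their fathers (r = 1/16).
r = 1/4 + 1/16 = 5/16 = 0.3125.

0.3125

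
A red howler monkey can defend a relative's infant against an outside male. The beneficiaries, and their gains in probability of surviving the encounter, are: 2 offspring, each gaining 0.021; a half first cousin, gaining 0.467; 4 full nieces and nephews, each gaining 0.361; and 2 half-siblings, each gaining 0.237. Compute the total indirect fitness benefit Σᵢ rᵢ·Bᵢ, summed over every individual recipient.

r to an offspring = 0.5 (one parent–offspring link: r = (1/2)^1 = 1/2).
r to a half first cousin = 1/16 (half first cousins share one grandparent — one path of length 4: r = (1/2)^4 = 1/16).
r to a full niece or nephew = 1/4 (full aunt/uncle↔niece/nephew: two paths of length 3 through the shared grandparent pair: r = 2·(1/2)^3 = 1/4).
r to a half-sibling = 1/4 (half-sibs share one parent — one path of length 2: r = (1/2)^2 = 1/4).
Summing one r·B term per recipient: 2·0.5·0.021 + 1·0.0625·0.467 + 4·0.25·0.361 + 2·0.25·0.237 = 0.5296875.

0.5296875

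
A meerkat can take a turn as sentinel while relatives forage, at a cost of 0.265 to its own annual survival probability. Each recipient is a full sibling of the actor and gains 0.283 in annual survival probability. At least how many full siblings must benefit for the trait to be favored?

2

r to a full sibling = 0.5 (full sibs share both parents — two paths of length 2: r = 2·(1/2)^2 = 1/2).
Hamilton's rule: n·r·B > C  ⇒  n > C/(r·B) = 0.265/(0.5·0.283) = 1.873.
The smallest integer exceeding 1.873 is 2.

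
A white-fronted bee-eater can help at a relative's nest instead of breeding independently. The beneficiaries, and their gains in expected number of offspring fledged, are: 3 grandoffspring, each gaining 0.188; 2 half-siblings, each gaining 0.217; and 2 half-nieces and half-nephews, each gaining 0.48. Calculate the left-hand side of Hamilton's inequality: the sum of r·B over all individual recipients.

0.3695

r to a grandoffspring = 1/4 (two parent–offspring links: r = (1/2)^2 = 1/4).
r to a half-sibling = 1/4 (half-sibs share one parent — one path of length 2: r = (1/2)^2 = 1/4).
r to a half-niece or half-nephew = 0.125 (half-aunt/uncle↔niece/nephew: one path of length 3: r = (1/2)^3 = 1/8).
Summing one r·B term per recipient: 3·0.25·0.188 + 2·0.25·0.217 + 2·0.125·0.48 = 0.3695.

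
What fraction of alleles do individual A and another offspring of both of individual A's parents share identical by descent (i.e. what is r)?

0.5

Each parent–offspring link contributes a factor of 1/2, and independent paths through distinct common ancestors add.
Full sibs share both parents — two paths of length 2: r = 2·(1/2)^2 = 1/2.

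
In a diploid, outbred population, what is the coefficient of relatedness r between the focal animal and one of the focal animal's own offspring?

0.5

Each parent–offspring link contributes a factor of 1/2, and independent paths through distinct common ancestors add.
One parent–offspring link: r = (1/2)^1 = 1/2.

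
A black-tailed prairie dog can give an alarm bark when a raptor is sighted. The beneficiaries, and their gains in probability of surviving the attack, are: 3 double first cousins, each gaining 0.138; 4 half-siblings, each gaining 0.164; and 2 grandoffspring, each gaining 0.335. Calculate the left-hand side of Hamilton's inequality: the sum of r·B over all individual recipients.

r to a double first cousin = 1/4 (double first cousins share both grandparent pairs — four paths of length 4: r = 4·(1/2)^4 = 1/4).
r to a half-sibling = 0.25 (half-sibs share one parent — one path of length 2: r = (1/2)^2 = 1/4).
r to a grandoffspring = 1/4 (two parent–offspring links: r = (1/2)^2 = 1/4).
Summing one r·B term per recipient: 3·0.25·0.138 + 4·0.25·0.164 + 2·0.25·0.335 = 0.435.

0.435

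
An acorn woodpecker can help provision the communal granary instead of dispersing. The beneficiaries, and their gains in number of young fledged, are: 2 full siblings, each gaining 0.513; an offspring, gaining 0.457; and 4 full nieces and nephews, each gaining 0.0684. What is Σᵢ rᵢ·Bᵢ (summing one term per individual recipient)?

0.8099

r to a full sibling = 1/2 (full sibs share both parents — two paths of length 2: r = 2·(1/2)^2 = 1/2).
r to an offspring = 0.5 (one parent–offspring link: r = (1/2)^1 = 1/2).
r to a full niece or nephew = 0.25 (full aunt/uncle↔niece/nephew: two paths of length 3 through the shared grandparent pair: r = 2·(1/2)^3 = 1/4).
Summing one r·B term per recipient: 2·0.5·0.513 + 1·0.5·0.457 + 4·0.25·0.0684 = 0.8099.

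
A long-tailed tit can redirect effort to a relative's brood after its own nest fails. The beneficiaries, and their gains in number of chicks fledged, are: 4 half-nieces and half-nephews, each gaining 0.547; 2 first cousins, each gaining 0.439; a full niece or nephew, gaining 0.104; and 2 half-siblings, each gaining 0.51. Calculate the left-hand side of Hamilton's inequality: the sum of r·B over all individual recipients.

r to a half-niece or half-nephew = 0.125 (half-aunt/uncle↔niece/nephew: one path of length 3: r = (1/2)^3 = 1/8).
r to a first cousin = 1/8 (first cousins share one grandparent pair — two paths of length 4: r = 2·(1/2)^4 = 1/8).
r to a full niece or nephew = 1/4 (full aunt/uncle↔niece/nephew: two paths of length 3 through the shared grandparent pair: r = 2·(1/2)^3 = 1/4).
r to a half-sibling = 1/4 (half-sibs share one parent — one path of length 2: r = (1/2)^2 = 1/4).
Summing one r·B term per recipient: 4·0.125·0.547 + 2·0.125·0.439 + 1·0.25·0.104 + 2·0.25·0.51 = 0.66425.

0.66425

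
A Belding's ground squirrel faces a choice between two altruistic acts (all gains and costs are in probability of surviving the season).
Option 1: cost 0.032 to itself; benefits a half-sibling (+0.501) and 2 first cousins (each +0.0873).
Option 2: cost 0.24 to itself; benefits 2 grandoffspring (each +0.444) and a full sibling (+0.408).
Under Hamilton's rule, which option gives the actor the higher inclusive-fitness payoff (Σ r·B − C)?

Option 1: r to a half-sibling = 0.25.
Option 1: r to a first cousin = 0.125.
Option 1: Σ r·B − C = (1·0.25·0.501 + 2·0.125·0.0873) − 0.032 = 0.115075.
Option 2: r to a grandoffspring = 0.25.
Option 2: r to a full sibling = 0.5.
Option 2: Σ r·B − C = (2·0.25·0.444 + 1·0.5·0.408) − 0.24 = 0.186.
Option 2 has the higher net inclusive-fitness payoff.

Option 2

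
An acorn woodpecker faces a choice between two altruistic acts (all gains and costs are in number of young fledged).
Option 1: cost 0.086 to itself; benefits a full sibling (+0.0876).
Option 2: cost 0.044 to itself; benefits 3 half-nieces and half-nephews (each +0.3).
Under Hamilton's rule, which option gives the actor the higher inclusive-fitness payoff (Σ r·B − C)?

Option 1: r to a full sibling = 0.5.
Option 1: Σ r·B − C = (1·0.5·0.0876) − 0.086 = -0.0422.
Option 2: r to a half-niece or half-nephew = 0.125.
Option 2: Σ r·B − C = (3·0.125·0.3) − 0.044 = 0.0685.
Option 2 has the higher net inclusive-fitness payoff.

Option 2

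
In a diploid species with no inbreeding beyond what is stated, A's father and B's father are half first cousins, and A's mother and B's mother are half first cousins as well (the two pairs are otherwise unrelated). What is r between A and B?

0.03125

Wright's path rule: contributions from independent ancestry routes add.
A and B are related in two ways: half second cousins through their fathers (r = 1/64) and half second cousins through their mothers (r = 1/64).
r = 1/64 + 1/64 = 0.03125.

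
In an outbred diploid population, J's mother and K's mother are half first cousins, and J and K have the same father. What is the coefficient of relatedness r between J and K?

Relatedness sums over independent paths through distinct common ancestors.
J and K are related in two ways: half second cousins through their mothers (r = 1/64) and half-sibs through their shared father (r = 1/4).
r = 1/64 + 1/4 = 17/64 = 0.265625.

0.265625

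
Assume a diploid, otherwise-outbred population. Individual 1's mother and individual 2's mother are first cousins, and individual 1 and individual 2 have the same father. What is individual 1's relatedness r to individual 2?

With two independent routes of shared ancestry, r is the sum of the two contributions.
Individual 1 and individual 2 are related in two ways: second cousins through their mothers (r = 1/32) and half-sibs through their shared father (r = 1/4).
r = 1/32 + 1/4 = 0.28125.

0.28125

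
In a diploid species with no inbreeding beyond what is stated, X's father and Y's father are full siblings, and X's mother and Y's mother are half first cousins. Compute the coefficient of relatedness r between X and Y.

0.140625

Relatedness sums over independent paths through distinct common ancestors.
X and Y are related in two ways: first cousins through their fathers (r = 1/8) and half second cousins through their mothers (r = 1/64).
r = 1/8 + 1/64 = 0.140625.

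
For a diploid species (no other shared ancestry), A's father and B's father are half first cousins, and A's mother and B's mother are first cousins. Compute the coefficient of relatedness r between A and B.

0.046875

Independent pedigree routes through distinct common ancestors add.
A and B are related in two ways: half second cousins through their fathers (r = 1/64) and second cousins through their mothers (r = 1/32).
r = 1/64 + 1/32 = 3/64 = 0.046875.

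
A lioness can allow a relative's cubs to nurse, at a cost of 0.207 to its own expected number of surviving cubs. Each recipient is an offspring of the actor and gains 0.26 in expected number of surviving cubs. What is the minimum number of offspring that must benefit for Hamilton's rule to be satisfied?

2

r to an offspring = 1/2 (one parent–offspring link: r = (1/2)^1 = 1/2).
Hamilton's rule: n·r·B > C  ⇒  n > C/(r·B) = 0.207/(0.5·0.26) = 1.592.
The smallest integer exceeding 1.592 is 2.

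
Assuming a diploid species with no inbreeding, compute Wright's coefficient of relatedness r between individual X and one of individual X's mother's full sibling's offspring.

Each parent–offspring link contributes a factor of 1/2, and independent paths through distinct common ancestors add.
First cousins share one grandparent pair — two paths of length 4: r = 2·(1/2)^4 = 1/8.

0.125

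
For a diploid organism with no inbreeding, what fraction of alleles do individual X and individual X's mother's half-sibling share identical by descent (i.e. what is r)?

Each parent–offspring link contributes a factor of 1/2, and independent paths through distinct common ancestors add.
Half-aunt/uncle↔niece/nephew: one path of length 3: r = (1/2)^3 = 1/8.

0.125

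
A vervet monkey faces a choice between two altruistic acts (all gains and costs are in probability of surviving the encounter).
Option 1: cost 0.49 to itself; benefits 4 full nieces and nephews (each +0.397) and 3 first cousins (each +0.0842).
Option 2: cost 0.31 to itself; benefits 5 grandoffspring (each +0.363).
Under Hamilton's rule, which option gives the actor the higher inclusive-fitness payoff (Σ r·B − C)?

Option 1: r to a full niece or nephew = 0.25.
Option 1: r to a first cousin = 0.125.
Option 1: Σ r·B − C = (4·0.25·0.397 + 3·0.125·0.0842) − 0.49 = -0.061425.
Option 2: r to a grandoffspring = 0.25.
Option 2: Σ r·B − C = (5·0.25·0.363) − 0.31 = 0.14375.
Option 2 has the higher net inclusive-fitness payoff.

Option 2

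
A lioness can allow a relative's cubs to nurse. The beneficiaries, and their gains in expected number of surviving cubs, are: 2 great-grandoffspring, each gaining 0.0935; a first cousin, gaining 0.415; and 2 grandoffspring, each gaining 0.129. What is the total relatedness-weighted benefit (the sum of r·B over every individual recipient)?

0.13975

r to a great-grandoffspring = 0.125 (three parent–offspring links: r = (1/2)^3 = 1/8).
r to a first cousin = 1/8 (first cousins share one grandparent pair — two paths of length 4: r = 2·(1/2)^4 = 1/8).
r to a grandoffspring = 0.25 (two parent–offspring links: r = (1/2)^2 = 1/4).
Summing one r·B term per recipient: 2·0.125·0.0935 + 1·0.125·0.415 + 2·0.25·0.129 = 0.13975.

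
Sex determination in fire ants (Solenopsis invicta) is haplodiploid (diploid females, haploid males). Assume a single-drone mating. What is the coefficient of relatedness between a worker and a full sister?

Haplodiploid full sisters inherit their father's entire haploid genome identically (contributing 1/2) and on average half of their mother's contribution (1/2 · 1/2 = 1/4); r = 1/2 + 1/4 = 3/4.

0.75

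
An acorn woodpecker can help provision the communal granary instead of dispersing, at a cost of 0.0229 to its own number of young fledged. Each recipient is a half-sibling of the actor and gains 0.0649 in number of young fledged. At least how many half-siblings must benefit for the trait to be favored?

r to a half-sibling = 0.25 (half-sibs share one parent — one path of length 2: r = (1/2)^2 = 1/4).
Hamilton's rule: n·r·B > C  ⇒  n > C/(r·B) = 0.0229/(0.25·0.0649) = 1.411.
The smallest integer exceeding 1.411 is 2.

2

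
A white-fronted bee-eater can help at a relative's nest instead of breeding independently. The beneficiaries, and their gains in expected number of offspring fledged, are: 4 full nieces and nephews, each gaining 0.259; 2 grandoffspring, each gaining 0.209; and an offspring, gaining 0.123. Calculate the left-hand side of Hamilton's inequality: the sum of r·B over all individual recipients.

0.425

r to a full niece or nephew = 1/4 (full aunt/uncle↔niece/nephew: two paths of length 3 through the shared grandparent pair: r = 2·(1/2)^3 = 1/4).
r to a grandoffspring = 0.25 (two parent–offspring links: r = (1/2)^2 = 1/4).
r to an offspring = 0.5 (one parent–offspring link: r = (1/2)^1 = 1/2).
Summing one r·B term per recipient: 4·0.25·0.259 + 2·0.25·0.209 + 1·0.5·0.123 = 0.425.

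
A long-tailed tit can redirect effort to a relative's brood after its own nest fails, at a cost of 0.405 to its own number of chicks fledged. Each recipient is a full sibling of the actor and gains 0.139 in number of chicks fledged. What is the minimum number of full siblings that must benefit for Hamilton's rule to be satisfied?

r to a full sibling = 0.5 (full sibs share both parents — two paths of length 2: r = 2·(1/2)^2 = 1/2).
Hamilton's rule: n·r·B > C  ⇒  n > C/(r·B) = 0.405/(0.5·0.139) = 5.827.
The smallest integer exceeding 5.827 is 6.

6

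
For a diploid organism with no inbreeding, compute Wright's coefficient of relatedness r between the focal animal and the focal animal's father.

Each parent–offspring link contributes a factor of 1/2, and independent paths through distinct common ancestors add.
One parent–offspring link: r = (1/2)^1 = 1/2.

0.5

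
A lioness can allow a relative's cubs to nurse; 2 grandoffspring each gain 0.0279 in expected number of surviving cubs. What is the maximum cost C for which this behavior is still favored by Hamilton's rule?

r to a grandoffspring = 1/4 (two parent–offspring links: r = (1/2)^2 = 1/4).
Hamilton's rule: n·r·B > C, so the trait is favored while C < n·r·B = 2·0.25·0.0279 = 0.01395.

0.01395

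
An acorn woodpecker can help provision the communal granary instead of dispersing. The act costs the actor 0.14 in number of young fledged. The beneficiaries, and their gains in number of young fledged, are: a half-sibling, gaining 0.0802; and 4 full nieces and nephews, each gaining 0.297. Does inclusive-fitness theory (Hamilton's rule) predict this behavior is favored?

Yes

Hamilton's rule: the trait is favored when the sum of r·B over every recipient exceeds the actor's cost C.
r to a half-sibling = 1/4 (half-sibs share one parent — one path of length 2: r = (1/2)^2 = 1/4).
r to a full niece or nephew = 1/4 (full aunt/uncle↔niece/nephew: two paths of length 3 through the shared grandparent pair: r = 2·(1/2)^3 = 1/4).
Summing one r·B term per recipient: 1·0.25·0.0802 + 4·0.25·0.297 = 0.31705.
0.31705 > 0.14: the indirect benefit exceeds the cost.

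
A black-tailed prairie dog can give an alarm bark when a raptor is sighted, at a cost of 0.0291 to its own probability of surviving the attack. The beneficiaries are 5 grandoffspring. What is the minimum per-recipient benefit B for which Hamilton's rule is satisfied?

0.0233

r to a grandoffspring = 1/4 (two parent–offspring links: r = (1/2)^2 = 1/4).
Hamilton's rule with n recipients of equal r: n·r·B > C, so B > C/(n·r) = 0.0291/(5·0.25) = 0.0233.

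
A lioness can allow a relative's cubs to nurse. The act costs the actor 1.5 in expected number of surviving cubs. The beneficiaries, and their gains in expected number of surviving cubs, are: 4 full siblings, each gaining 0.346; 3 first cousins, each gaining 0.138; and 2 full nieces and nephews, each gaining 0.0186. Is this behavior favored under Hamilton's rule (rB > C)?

No

Hamilton's rule: the trait is favored when the sum of r·B over every recipient exceeds the actor's cost C.
r to a full sibling = 0.5 (full sibs share both parents — two paths of length 2: r = 2·(1/2)^2 = 1/2).
r to a first cousin = 1/8 (first cousins share one grandparent pair — two paths of length 4: r = 2·(1/2)^4 = 1/8).
r to a full niece or nephew = 1/4 (full aunt/uncle↔niece/nephew: two paths of length 3 through the shared grandparent pair: r = 2·(1/2)^3 = 1/4).
Summing one r·B term per recipient: 4·0.5·0.346 + 3·0.125·0.138 + 2·0.25·0.0186 = 0.75305.
0.75305 < 1.5: the indirect benefit is less than the cost.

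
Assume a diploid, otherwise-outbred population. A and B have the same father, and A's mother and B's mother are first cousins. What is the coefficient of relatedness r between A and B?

Wright's path rule: contributions from independent ancestry routes add.
A and B are related in two ways: half-sibs through their shared father (r = 1/4) and second cousins through their mothers (r = 1/32).
r = 1/4 + 1/32 = 0.28125.

0.28125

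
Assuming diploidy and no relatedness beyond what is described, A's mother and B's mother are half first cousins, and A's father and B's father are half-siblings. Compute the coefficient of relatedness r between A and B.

0.078125

With two independent routes of shared ancestry, r is the sum of the two contributions.
A and B are related in two ways: half second cousins through their mothers (r = 1/64) and half first cousins through their fathers (r = 1/16).
r = 1/64 + 1/16 = 5/64 = 0.078125.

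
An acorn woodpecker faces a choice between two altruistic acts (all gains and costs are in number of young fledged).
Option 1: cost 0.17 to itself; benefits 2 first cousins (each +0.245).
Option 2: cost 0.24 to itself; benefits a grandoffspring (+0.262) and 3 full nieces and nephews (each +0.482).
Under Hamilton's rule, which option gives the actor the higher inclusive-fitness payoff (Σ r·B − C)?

Option 2

Option 1: r to a first cousin = 0.125.
Option 1: Σ r·B − C = (2·0.125·0.245) − 0.17 = -0.10875.
Option 2: r to a grandoffspring = 0.25.
Option 2: r to a full niece or nephew = 0.25.
Option 2: Σ r·B − C = (1·0.25·0.262 + 3·0.25·0.482) − 0.24 = 0.187.
Option 2 has the higher net inclusive-fitness payoff.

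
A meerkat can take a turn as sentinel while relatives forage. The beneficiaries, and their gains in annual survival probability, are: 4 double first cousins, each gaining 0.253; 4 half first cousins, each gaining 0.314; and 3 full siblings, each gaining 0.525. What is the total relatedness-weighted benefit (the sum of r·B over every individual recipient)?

1.119

r to a double first cousin = 0.25 (double first cousins share both grandparent pairs — four paths of length 4: r = 4·(1/2)^4 = 1/4).
r to a half first cousin = 0.0625 (half first cousins share one grandparent — one path of length 4: r = (1/2)^4 = 1/16).
r to a full sibling = 0.5 (full sibs share both parents — two paths of length 2: r = 2·(1/2)^2 = 1/2).
Summing one r·B term per recipient: 4·0.25·0.253 + 4·0.0625·0.314 + 3·0.5·0.525 = 1.119.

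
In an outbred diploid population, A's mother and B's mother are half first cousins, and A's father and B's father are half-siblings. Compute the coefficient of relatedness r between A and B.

0.078125

Independent pedigree routes through distinct common ancestors add.
A and B are related in two ways: half second cousins through their mothers (r = 1/64) and half first cousins through their fathers (r = 1/16).
r = 1/64 + 1/16 = 5/64 = 0.078125.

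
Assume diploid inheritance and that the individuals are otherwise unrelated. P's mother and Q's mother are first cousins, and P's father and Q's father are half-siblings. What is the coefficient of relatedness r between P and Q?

0.09375

Wright's path rule: contributions from independent ancestry routes add.
P and Q are related in two ways: second cousins through their mothers (r = 1/32) and half first cousins through their fathers (r = 1/16).
r = 1/32 + 1/16 = 0.09375.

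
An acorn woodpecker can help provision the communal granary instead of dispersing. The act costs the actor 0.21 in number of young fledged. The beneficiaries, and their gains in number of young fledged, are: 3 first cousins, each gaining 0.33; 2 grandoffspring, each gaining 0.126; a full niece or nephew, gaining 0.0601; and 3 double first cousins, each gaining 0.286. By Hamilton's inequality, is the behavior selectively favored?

Yes

Hamilton's rule: the trait is favored when the sum of r·B over every recipient exceeds the actor's cost C.
r to a first cousin = 0.125 (first cousins share one grandparent pair — two paths of length 4: r = 2·(1/2)^4 = 1/8).
r to a grandoffspring = 0.25 (two parent–offspring links: r = (1/2)^2 = 1/4).
r to a full niece or nephew = 1/4 (full aunt/uncle↔niece/nephew: two paths of length 3 through the shared grandparent pair: r = 2·(1/2)^3 = 1/4).
r to a double first cousin = 0.25 (double first cousins share both grandparent pairs — four paths of length 4: r = 4·(1/2)^4 = 1/4).
Summing one r·B term per recipient: 3·0.125·0.33 + 2·0.25·0.126 + 1·0.25·0.0601 + 3·0.25·0.286 = 0.416275.
0.416275 > 0.21: the indirect benefit exceeds the cost.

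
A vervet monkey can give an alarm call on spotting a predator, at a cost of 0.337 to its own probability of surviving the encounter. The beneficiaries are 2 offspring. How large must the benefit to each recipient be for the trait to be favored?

r to an offspring = 0.5 (one parent–offspring link: r = (1/2)^1 = 1/2).
Hamilton's rule with n recipients of equal r: n·r·B > C, so B > C/(n·r) = 0.337/(2·0.5) = 0.337.

0.337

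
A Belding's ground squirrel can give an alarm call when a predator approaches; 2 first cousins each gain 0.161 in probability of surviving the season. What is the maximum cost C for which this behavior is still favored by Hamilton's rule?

0.04025

r to a first cousin = 1/8 (first cousins share one grandparent pair — two paths of length 4: r = 2·(1/2)^4 = 1/8).
Hamilton's rule: n·r·B > C, so the trait is favored while C < n·r·B = 2·0.125·0.161 = 0.04025.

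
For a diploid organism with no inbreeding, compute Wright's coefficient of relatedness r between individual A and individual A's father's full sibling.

Each parent–offspring link contributes a factor of 1/2, and independent paths through distinct common ancestors add.
Full aunt/uncle↔niece/nephew: two paths of length 3 through the shared grandparent pair: r = 2·(1/2)^3 = 1/4.

0.25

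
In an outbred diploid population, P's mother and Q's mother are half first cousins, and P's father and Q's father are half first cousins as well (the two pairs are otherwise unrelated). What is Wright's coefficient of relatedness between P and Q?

0.03125

Relatedness sums over independent paths through distinct common ancestors.
P and Q are related in two ways: half second cousins through their mothers (r = 1/64) and half second cousins through their fathers (r = 1/64).
r = 1/64 + 1/64 = 1/32 = 0.03125.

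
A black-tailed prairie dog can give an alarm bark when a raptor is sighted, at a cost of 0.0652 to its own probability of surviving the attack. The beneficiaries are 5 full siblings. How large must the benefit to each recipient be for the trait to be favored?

r to a full sibling = 1/2 (full sibs share both parents — two paths of length 2: r = 2·(1/2)^2 = 1/2).
Hamilton's rule with n recipients of equal r: n·r·B > C, so B > C/(n·r) = 0.0652/(5·0.5) = 0.0261.

0.0261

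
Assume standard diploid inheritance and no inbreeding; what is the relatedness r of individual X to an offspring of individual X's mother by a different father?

Each parent–offspring link contributes a factor of 1/2, and independent paths through distinct common ancestors add.
Half-sibs share one parent — one path of length 2: r = (1/2)^2 = 1/4.

0.25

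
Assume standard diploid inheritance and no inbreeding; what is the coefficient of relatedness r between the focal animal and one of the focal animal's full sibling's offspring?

0.25

Each parent–offspring link contributes a factor of 1/2, and independent paths through distinct common ancestors add.
Full aunt/uncle↔niece/nephew: two paths of length 3 through the shared grandparent pair: r = 2·(1/2)^3 = 1/4.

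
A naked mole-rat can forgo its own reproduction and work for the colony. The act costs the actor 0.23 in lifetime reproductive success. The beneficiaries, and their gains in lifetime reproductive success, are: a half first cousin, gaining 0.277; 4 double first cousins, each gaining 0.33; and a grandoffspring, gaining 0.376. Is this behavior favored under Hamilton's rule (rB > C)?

Yes

Hamilton's rule: the trait is favored when the sum of r·B over every recipient exceeds the actor's cost C.
r to a half first cousin = 1/16 (half first cousins share one grandparent — one path of length 4: r = (1/2)^4 = 1/16).
r to a double first cousin = 0.25 (double first cousins share both grandparent pairs — four paths of length 4: r = 4·(1/2)^4 = 1/4).
r to a grandoffspring = 1/4 (two parent–offspring links: r = (1/2)^2 = 1/4).
Summing one r·B term per recipient: 1·0.0625·0.277 + 4·0.25·0.33 + 1·0.25·0.376 = 0.4413125.
0.4413125 > 0.23: the indirect benefit exceeds the cost.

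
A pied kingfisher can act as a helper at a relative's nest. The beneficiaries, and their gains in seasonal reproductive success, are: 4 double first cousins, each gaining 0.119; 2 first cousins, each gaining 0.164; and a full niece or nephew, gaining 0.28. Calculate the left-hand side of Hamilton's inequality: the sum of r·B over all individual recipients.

r to a double first cousin = 0.25 (double first cousins share both grandparent pairs — four paths of length 4: r = 4·(1/2)^4 = 1/4).
r to a first cousin = 1/8 (first cousins share one grandparent pair — two paths of length 4: r = 2·(1/2)^4 = 1/8).
r to a full niece or nephew = 1/4 (full aunt/uncle↔niece/nephew: two paths of length 3 through the shared grandparent pair: r = 2·(1/2)^3 = 1/4).
Summing one r·B term per recipient: 4·0.25·0.119 + 2·0.125·0.164 + 1·0.25·0.28 = 0.23.

0.23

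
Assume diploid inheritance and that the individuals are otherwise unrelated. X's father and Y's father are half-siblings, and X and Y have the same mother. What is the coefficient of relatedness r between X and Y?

0.3125

Wright's path rule: contributions from independent ancestry routes add.
X and Y are related in two ways: half first cousins through their fathers (r = 1/16) and half-sibs through their shared mother (r = 1/4).
r = 1/16 + 1/4 = 5/16 = 0.3125.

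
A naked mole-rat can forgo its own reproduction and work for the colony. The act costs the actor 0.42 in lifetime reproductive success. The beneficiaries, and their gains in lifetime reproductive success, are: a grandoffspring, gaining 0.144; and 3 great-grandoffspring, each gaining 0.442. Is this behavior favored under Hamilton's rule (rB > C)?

Hamilton's rule: the trait is favored when the sum of r·B over every recipient exceeds the actor's cost C.
r to a grandoffspring = 1/4 (two parent–offspring links: r = (1/2)^2 = 1/4).
r to a great-grandoffspring = 1/8 (three parent–offspring links: r = (1/2)^3 = 1/8).
Summing one r·B term per recipient: 1·0.25·0.144 + 3·0.125·0.442 = 0.20175.
0.20175 < 0.42: the indirect benefit is less than the cost.

No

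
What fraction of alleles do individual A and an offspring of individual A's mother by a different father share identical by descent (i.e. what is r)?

0.25

Each parent–offspring link contributes a factor of 1/2, and independent paths through distinct common ancestors add.
Half-sibs share one parent — one path of length 2: r = (1/2)^2 = 1/4.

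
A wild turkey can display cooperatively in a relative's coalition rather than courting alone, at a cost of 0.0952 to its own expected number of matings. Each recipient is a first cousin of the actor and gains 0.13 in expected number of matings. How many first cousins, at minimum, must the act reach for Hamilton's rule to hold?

6

r to a first cousin = 0.125 (first cousins share one grandparent pair — two paths of length 4: r = 2·(1/2)^4 = 1/8).
Hamilton's rule: n·r·B > C  ⇒  n > C/(r·B) = 0.0952/(0.125·0.13) = 5.858.
The smallest integer exceeding 5.858 is 6.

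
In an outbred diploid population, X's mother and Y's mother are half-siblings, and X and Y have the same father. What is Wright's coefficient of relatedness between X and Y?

0.3125

Independent pedigree routes through distinct common ancestors add.
X and Y are related in two ways: half first cousins through their mothers (r = 1/16) and half-sibs through their shared father (r = 1/4).
r = 1/16 + 1/4 = 5/16 = 0.3125.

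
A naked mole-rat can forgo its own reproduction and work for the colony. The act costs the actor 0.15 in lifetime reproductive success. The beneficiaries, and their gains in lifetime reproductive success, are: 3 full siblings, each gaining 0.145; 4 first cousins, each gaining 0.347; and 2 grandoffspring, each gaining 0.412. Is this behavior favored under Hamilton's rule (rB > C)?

Hamilton's rule: the trait is favored when the sum of r·B over every recipient exceeds the actor's cost C.
r to a full sibling = 0.5 (full sibs share both parents — two paths of length 2: r = 2·(1/2)^2 = 1/2).
r to a first cousin = 1/8 (first cousins share one grandparent pair — two paths of length 4: r = 2·(1/2)^4 = 1/8).
r to a grandoffspring = 1/4 (two parent–offspring links: r = (1/2)^2 = 1/4).
Summing one r·B term per recipient: 3·0.5·0.145 + 4·0.125·0.347 + 2·0.25·0.412 = 0.597.
0.597 > 0.15: the indirect benefit exceeds the cost.

Yes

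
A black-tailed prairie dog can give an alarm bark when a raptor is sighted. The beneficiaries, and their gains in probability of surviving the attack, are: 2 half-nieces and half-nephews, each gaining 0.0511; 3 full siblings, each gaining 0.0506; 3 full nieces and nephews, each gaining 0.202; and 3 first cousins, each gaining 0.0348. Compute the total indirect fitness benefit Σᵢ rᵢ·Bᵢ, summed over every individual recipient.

r to a half-niece or half-nephew = 1/8 (half-aunt/uncle↔niece/nephew: one path of length 3: r = (1/2)^3 = 1/8).
r to a full sibling = 1/2 (full sibs share both parents — two paths of length 2: r = 2·(1/2)^2 = 1/2).
r to a full niece or nephew = 0.25 (full aunt/uncle↔niece/nephew: two paths of length 3 through the shared grandparent pair: r = 2·(1/2)^3 = 1/4).
r to a first cousin = 0.125 (first cousins share one grandparent pair — two paths of length 4: r = 2·(1/2)^4 = 1/8).
Summing one r·B term per recipient: 2·0.125·0.0511 + 3·0.5·0.0506 + 3·0.25·0.202 + 3·0.125·0.0348 = 0.253225.

0.253225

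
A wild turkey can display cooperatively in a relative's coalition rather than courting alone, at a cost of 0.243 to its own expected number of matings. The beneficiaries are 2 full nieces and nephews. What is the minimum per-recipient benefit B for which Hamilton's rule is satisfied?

0.486

r to a full niece or nephew = 0.25 (full aunt/uncle↔niece/nephew: two paths of length 3 through the shared grandparent pair: r = 2·(1/2)^3 = 1/4).
Hamilton's rule with n recipients of equal r: n·r·B > C, so B > C/(n·r) = 0.243/(2·0.25) = 0.486.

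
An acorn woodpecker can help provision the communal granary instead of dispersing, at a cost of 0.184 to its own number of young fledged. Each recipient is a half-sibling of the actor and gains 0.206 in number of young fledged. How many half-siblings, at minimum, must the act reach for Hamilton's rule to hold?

r to a half-sibling = 1/4 (half-sibs share one parent — one path of length 2: r = (1/2)^2 = 1/4).
Hamilton's rule: n·r·B > C  ⇒  n > C/(r·B) = 0.184/(0.25·0.206) = 3.573.
The smallest integer exceeding 3.573 is 4.

4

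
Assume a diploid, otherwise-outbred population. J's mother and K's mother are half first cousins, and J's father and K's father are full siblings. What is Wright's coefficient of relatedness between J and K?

Independent pedigree routes through distinct common ancestors add.
J and K are related in two ways: half second cousins through their mothers (r = 1/64) and first cousins through their fathers (r = 1/8).
r = 1/64 + 1/8 = 0.140625.

0.140625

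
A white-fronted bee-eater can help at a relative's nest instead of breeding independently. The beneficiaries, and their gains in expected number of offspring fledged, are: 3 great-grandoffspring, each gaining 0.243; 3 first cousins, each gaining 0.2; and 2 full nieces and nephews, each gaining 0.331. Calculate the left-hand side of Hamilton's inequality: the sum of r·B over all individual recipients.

0.331625

r to a great-grandoffspring = 1/8 (three parent–offspring links: r = (1/2)^3 = 1/8).
r to a first cousin = 1/8 (first cousins share one grandparent pair — two paths of length 4: r = 2·(1/2)^4 = 1/8).
r to a full niece or nephew = 1/4 (full aunt/uncle↔niece/nephew: two paths of length 3 through the shared grandparent pair: r = 2·(1/2)^3 = 1/4).
Summing one r·B term per recipient: 3·0.125·0.243 + 3·0.125·0.2 + 2·0.25·0.331 = 0.331625.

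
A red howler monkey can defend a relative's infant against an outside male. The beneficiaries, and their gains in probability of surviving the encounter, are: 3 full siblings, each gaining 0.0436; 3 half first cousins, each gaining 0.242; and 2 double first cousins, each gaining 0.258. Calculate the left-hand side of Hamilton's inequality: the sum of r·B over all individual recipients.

0.239775

r to a full sibling = 0.5 (full sibs share both parents — two paths of length 2: r = 2·(1/2)^2 = 1/2).
r to a half first cousin = 1/16 (half first cousins share one grandparent — one path of length 4: r = (1/2)^4 = 1/16).
r to a double first cousin = 1/4 (double first cousins share both grandparent pairs — four paths of length 4: r = 4·(1/2)^4 = 1/4).
Summing one r·B term per recipient: 3·0.5·0.0436 + 3·0.0625·0.242 + 2·0.25·0.258 = 0.239775.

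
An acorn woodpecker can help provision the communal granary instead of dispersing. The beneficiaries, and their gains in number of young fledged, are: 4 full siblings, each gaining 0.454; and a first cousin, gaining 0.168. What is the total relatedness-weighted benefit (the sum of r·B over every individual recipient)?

0.929

r to a full sibling = 0.5 (full sibs share both parents — two paths of length 2: r = 2·(1/2)^2 = 1/2).
r to a first cousin = 0.125 (first cousins share one grandparent pair — two paths of length 4: r = 2·(1/2)^4 = 1/8).
Summing one r·B term per recipient: 4·0.5·0.454 + 1·0.125·0.168 = 0.929.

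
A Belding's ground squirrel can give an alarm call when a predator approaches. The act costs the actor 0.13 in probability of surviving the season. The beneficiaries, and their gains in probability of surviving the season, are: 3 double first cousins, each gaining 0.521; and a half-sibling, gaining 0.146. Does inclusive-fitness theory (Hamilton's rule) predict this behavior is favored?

Hamilton's rule: the trait is favored when the sum of r·B over every recipient exceeds the actor's cost C.
r to a double first cousin = 0.25 (double first cousins share both grandparent pairs — four paths of length 4: r = 4·(1/2)^4 = 1/4).
r to a half-sibling = 0.25 (half-sibs share one parent — one path of length 2: r = (1/2)^2 = 1/4).
Summing one r·B term per recipient: 3·0.25·0.521 + 1·0.25·0.146 = 0.42725.
0.42725 > 0.13: the indirect benefit exceeds the cost.

Yes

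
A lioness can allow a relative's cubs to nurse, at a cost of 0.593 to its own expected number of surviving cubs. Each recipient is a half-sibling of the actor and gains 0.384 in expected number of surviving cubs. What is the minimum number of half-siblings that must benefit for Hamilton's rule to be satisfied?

7

r to a half-sibling = 1/4 (half-sibs share one parent — one path of length 2: r = (1/2)^2 = 1/4).
Hamilton's rule: n·r·B > C  ⇒  n > C/(r·B) = 0.593/(0.25·0.384) = 6.177.
The smallest integer exceeding 6.177 is 7.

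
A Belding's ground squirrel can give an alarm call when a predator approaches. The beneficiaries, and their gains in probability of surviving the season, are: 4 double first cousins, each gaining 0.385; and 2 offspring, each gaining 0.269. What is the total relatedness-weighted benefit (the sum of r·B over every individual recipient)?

r to a double first cousin = 1/4 (double first cousins share both grandparent pairs — four paths of length 4: r = 4·(1/2)^4 = 1/4).
r to an offspring = 0.5 (one parent–offspring link: r = (1/2)^1 = 1/2).
Summing one r·B term per recipient: 4·0.25·0.385 + 2·0.5·0.269 = 0.654.

0.654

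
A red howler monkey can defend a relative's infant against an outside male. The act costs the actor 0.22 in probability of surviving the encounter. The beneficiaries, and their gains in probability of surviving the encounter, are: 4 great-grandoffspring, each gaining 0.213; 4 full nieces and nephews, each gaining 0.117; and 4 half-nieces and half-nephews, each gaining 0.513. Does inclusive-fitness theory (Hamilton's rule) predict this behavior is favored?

Yes

Hamilton's rule: the trait is favored when the sum of r·B over every recipient exceeds the actor's cost C.
r to a great-grandoffspring = 1/8 (three parent–offspring links: r = (1/2)^3 = 1/8).
r to a full niece or nephew = 0.25 (full aunt/uncle↔niece/nephew: two paths of length 3 through the shared grandparent pair: r = 2·(1/2)^3 = 1/4).
r to a half-niece or half-nephew = 1/8 (half-aunt/uncle↔niece/nephew: one path of length 3: r = (1/2)^3 = 1/8).
Summing one r·B term per recipient: 4·0.125·0.213 + 4·0.25·0.117 + 4·0.125·0.513 = 0.48.
0.48 > 0.22: the indirect benefit exceeds the cost.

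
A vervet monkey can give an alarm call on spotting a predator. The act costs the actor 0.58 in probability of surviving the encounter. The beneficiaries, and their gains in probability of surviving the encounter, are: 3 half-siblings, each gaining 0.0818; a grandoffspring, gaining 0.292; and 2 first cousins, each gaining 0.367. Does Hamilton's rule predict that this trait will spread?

No

Hamilton's rule: the trait is favored when the sum of r·B over every recipient exceeds the actor's cost C.
r to a half-sibling = 1/4 (half-sibs share one parent — one path of length 2: r = (1/2)^2 = 1/4).
r to a grandoffspring = 0.25 (two parent–offspring links: r = (1/2)^2 = 1/4).
r to a first cousin = 0.125 (first cousins share one grandparent pair — two paths of length 4: r = 2·(1/2)^4 = 1/8).
Summing one r·B term per recipient: 3·0.25·0.0818 + 1·0.25·0.292 + 2·0.125·0.367 = 0.2261.
0.2261 < 0.58: the indirect benefit is less than the cost.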